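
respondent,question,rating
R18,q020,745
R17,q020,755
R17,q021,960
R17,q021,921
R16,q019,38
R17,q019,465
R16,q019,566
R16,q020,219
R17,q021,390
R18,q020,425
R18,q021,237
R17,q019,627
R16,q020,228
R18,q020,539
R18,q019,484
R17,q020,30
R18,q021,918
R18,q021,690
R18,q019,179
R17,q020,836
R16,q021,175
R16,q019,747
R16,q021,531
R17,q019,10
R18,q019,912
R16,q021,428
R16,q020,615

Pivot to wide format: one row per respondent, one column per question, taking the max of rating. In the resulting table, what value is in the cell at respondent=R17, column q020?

836

Rows with respondent=R17 and question=q020: rating values are 755, 30, 836.
max(755, 30, 836) = 836.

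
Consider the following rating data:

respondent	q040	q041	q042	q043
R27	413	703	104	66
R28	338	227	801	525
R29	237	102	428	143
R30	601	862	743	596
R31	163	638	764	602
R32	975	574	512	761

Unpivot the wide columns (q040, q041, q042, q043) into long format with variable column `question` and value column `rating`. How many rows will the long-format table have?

24

6 respondent values × 4 melted columns = 24 rows.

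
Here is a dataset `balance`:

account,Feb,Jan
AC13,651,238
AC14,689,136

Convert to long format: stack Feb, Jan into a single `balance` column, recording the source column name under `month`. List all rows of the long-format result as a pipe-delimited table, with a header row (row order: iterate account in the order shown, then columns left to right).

| account | month | balance |
| AC13 | Feb | 651 |
| AC13 | Jan | 238 |
| AC14 | Feb | 689 |
| AC14 | Jan | 136 |

Each (account, column) pair becomes one row: 2 × 2 = 4 rows.
For example, (AC13, Feb) → balance=651.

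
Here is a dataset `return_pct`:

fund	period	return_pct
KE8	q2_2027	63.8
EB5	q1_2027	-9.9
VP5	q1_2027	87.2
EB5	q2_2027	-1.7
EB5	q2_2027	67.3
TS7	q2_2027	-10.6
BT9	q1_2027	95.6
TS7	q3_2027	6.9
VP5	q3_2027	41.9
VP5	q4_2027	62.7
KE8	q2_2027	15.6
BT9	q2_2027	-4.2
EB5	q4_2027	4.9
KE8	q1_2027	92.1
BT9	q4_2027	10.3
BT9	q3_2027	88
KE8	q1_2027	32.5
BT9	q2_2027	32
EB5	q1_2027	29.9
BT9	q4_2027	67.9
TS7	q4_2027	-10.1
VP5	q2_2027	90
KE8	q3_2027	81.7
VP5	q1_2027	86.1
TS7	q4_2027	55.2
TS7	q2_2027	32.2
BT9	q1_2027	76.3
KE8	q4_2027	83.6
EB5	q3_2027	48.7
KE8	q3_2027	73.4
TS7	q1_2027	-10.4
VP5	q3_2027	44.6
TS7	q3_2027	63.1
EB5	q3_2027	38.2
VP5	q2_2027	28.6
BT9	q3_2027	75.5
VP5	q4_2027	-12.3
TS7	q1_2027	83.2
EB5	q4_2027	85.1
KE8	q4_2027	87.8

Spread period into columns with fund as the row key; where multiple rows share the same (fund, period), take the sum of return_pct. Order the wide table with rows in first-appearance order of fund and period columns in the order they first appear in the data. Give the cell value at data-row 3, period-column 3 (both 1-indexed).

86.5

With rows in first-appearance order of fund, row 3 is fund=VP5. period columns in first-appearance order: q2_2027, q1_2027, q3_2027, q4_2027; column 3 is q3_2027.
Long rows with fund=VP5, period=q3_2027: 41.9 + 44.6 = 86.5.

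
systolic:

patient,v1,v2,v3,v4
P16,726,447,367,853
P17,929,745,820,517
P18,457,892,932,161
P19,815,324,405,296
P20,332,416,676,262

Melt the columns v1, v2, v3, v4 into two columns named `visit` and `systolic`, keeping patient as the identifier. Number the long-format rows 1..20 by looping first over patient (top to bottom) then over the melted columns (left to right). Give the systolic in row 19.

676

20 rows total (5 × 4). Row 19: index ⌊(19-1)/4⌋ = 4 into patient → P20; (19-1) mod 4 = 2 into the melted columns → v3.
So row 19 is (P20, v3, 676); systolic = 676.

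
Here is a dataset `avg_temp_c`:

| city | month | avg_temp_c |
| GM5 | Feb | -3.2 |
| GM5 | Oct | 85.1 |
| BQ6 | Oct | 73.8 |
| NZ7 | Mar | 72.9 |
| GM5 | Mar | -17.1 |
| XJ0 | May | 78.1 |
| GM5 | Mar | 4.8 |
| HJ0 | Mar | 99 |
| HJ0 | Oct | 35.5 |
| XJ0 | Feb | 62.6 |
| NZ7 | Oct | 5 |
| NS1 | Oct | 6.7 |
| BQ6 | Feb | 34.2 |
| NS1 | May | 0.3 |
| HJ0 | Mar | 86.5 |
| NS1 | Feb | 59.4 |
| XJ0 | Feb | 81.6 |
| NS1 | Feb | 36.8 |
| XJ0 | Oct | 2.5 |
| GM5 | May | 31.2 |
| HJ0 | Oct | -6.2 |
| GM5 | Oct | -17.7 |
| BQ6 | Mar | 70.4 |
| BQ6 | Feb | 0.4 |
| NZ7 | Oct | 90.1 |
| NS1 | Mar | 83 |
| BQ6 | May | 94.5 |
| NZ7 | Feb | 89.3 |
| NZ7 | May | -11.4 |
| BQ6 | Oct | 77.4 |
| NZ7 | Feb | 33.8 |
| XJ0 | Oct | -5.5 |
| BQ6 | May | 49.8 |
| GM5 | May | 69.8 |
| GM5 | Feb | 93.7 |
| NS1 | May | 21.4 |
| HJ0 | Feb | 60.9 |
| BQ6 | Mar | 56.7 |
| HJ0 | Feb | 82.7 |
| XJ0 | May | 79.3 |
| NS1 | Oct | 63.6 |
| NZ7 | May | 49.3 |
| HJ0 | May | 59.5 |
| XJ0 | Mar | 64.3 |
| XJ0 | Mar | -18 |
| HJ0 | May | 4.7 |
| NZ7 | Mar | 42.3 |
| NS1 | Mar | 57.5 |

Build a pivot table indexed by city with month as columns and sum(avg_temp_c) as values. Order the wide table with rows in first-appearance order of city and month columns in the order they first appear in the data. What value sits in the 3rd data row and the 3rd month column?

115.2

With rows in first-appearance order of city, row 3 is city=NZ7. month columns in first-appearance order: Feb, Oct, Mar, May; column 3 is Mar.
Long rows with city=NZ7, month=Mar: 72.9 + 42.3 = 115.2.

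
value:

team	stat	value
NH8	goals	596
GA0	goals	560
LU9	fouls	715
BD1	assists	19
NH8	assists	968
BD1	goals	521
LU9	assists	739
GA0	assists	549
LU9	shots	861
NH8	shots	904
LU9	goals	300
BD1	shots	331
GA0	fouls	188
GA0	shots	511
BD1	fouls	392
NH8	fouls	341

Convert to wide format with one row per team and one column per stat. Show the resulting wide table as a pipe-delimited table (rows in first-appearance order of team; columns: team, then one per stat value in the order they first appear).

| team | goals | fouls | assists | shots |
| NH8 | 596 | 341 | 968 | 904 |
| GA0 | 560 | 188 | 549 | 511 |
| LU9 | 300 | 715 | 739 | 861 |
| BD1 | 521 | 392 | 19 | 331 |

Columns: team plus the 4 distinct stat values (goals, fouls, assists, shots).
For example, row NH8 column goals takes value=596 from the long row (NH8, goals).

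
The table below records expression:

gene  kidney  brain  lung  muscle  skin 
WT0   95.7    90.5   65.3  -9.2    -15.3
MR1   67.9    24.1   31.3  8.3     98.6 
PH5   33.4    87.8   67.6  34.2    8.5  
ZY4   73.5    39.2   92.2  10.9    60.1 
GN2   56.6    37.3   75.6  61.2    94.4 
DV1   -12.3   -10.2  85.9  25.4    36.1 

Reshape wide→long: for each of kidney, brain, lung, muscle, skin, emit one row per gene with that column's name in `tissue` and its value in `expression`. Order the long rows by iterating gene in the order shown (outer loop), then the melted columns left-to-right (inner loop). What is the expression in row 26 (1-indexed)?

30 rows total (6 × 5). Row 26: index ⌊(26-1)/5⌋ = 5 into gene → DV1; (26-1) mod 5 = 0 into the melted columns → kidney.
So row 26 is (DV1, kidney, -12.3); expression = -12.3.

-12.3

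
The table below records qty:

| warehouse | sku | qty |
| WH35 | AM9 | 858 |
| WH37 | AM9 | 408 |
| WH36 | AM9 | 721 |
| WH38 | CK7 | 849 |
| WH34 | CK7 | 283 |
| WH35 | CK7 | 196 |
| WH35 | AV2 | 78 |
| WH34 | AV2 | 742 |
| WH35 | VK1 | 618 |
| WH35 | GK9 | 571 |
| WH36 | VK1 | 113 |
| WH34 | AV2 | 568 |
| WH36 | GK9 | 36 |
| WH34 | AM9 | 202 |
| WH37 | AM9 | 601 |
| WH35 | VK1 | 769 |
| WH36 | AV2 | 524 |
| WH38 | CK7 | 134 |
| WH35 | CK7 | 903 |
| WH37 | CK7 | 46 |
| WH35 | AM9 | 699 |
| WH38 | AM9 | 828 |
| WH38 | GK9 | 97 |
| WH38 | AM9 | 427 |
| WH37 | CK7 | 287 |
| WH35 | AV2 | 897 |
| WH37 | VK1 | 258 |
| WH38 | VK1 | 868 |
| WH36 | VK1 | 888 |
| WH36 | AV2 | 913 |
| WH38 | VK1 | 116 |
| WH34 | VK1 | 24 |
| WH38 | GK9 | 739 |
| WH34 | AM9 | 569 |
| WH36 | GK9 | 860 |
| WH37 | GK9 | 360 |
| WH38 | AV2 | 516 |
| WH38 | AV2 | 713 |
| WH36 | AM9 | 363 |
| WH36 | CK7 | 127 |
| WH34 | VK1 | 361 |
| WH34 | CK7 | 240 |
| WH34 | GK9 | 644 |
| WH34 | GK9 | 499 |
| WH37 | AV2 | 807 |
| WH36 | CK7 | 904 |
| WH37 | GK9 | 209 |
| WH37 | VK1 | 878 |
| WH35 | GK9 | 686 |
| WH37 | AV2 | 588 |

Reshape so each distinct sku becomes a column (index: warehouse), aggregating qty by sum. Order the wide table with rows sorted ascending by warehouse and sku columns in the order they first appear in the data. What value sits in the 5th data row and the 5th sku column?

836

With rows sorted ascending by warehouse, row 5 is warehouse=WH38. sku columns in first-appearance order: AM9, CK7, AV2, VK1, GK9; column 5 is GK9.
Long rows with warehouse=WH38, sku=GK9: 97 + 739 = 836.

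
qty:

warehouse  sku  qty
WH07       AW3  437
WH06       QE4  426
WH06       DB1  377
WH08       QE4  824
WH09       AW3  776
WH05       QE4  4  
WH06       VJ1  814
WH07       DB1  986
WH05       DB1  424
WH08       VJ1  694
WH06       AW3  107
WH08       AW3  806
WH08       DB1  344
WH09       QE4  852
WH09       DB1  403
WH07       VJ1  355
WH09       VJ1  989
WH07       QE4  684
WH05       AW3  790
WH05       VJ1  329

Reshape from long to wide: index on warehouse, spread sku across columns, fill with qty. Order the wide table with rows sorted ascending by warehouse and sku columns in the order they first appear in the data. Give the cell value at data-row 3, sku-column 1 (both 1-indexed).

437

With rows sorted ascending by warehouse, row 3 is warehouse=WH07. sku columns in first-appearance order: AW3, QE4, DB1, VJ1; column 1 is AW3.
Long rows with warehouse=WH07, sku=AW3: qty = 437.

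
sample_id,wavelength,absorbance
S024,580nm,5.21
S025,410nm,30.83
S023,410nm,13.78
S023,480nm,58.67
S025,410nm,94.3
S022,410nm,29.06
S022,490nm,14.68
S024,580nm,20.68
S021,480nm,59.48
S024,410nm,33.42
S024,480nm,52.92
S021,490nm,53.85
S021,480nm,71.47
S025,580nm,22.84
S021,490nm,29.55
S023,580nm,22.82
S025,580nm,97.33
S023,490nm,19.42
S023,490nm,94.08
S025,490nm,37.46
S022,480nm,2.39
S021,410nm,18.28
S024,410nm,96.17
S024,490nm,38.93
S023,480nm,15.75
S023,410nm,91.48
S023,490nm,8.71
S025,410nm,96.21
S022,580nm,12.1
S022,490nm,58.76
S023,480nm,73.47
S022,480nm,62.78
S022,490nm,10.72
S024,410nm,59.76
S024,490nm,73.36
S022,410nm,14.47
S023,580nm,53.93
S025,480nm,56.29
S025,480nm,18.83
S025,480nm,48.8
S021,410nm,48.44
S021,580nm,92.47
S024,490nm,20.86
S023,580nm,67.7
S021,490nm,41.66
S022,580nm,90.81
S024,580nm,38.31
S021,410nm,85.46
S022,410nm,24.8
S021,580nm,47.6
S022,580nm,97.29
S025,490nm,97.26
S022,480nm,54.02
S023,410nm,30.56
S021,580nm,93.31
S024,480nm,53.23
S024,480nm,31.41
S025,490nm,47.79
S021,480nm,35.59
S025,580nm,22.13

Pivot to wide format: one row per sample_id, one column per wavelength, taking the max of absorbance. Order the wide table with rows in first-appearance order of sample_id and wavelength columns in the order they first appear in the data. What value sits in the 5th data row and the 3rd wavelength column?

71.47

With rows in first-appearance order of sample_id, row 5 is sample_id=S021. wavelength columns in first-appearance order: 580nm, 410nm, 480nm, 490nm; column 3 is 480nm.
Long rows with sample_id=S021, wavelength=480nm: max(59.48, 71.47, 35.59) = 71.47.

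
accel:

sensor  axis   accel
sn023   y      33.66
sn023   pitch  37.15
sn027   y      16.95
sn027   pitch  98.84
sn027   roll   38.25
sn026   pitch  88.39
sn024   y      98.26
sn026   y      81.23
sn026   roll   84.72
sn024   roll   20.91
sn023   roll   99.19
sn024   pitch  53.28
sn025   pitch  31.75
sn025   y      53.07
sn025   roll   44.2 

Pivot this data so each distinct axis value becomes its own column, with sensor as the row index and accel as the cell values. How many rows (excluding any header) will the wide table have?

5

5 distinct sensor values → 5 rows.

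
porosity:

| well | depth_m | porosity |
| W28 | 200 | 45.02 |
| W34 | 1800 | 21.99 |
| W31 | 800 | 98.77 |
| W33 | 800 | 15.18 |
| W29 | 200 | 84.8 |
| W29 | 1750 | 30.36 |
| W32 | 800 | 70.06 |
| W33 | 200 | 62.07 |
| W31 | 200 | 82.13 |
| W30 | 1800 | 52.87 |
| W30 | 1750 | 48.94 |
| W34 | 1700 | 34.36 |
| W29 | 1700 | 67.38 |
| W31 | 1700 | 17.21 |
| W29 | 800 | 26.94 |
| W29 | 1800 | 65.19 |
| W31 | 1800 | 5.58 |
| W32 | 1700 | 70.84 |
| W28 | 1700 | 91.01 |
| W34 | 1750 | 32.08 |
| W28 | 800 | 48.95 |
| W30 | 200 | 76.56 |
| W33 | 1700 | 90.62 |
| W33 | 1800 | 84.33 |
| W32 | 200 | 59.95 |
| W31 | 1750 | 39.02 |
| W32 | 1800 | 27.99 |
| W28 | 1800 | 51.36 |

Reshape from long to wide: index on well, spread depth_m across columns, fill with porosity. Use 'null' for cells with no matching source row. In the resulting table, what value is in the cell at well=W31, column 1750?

The long row with well=W31, depth_m=1750 has porosity=39.02.

39.02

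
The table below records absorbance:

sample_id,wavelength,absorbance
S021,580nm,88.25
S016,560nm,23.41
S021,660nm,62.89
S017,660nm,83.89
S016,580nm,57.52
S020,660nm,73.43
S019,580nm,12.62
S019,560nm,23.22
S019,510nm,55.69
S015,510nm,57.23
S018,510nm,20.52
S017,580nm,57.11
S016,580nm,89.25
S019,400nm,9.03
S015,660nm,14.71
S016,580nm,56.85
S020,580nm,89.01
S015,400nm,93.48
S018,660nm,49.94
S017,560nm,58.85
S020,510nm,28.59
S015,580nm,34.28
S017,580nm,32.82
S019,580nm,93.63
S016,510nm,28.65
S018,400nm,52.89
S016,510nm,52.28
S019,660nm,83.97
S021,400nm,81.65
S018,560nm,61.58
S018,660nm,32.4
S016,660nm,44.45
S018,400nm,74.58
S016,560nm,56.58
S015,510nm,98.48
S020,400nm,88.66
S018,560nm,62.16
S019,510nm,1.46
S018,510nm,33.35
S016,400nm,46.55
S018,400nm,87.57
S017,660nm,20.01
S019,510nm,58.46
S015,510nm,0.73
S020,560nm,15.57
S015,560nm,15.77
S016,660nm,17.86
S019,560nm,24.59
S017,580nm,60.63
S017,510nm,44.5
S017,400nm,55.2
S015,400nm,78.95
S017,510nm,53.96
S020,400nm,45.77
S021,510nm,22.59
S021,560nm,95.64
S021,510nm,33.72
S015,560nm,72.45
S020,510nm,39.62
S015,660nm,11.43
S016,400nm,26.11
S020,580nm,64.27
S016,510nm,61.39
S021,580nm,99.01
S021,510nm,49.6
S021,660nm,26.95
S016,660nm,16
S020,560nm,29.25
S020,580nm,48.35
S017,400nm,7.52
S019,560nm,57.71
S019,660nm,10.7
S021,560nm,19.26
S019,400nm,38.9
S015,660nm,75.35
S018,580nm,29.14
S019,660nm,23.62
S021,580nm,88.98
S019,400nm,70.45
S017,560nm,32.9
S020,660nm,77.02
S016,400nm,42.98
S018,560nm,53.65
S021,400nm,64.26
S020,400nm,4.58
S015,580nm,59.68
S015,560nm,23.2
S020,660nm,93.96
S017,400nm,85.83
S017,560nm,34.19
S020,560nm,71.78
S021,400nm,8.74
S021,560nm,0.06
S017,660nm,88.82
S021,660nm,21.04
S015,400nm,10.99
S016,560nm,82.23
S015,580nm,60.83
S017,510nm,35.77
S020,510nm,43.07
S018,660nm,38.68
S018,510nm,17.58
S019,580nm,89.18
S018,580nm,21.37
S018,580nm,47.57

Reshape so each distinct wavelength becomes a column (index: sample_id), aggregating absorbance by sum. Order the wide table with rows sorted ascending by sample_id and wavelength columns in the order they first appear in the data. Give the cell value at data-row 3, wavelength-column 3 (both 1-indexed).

192.72

With rows sorted ascending by sample_id, row 3 is sample_id=S017. wavelength columns in first-appearance order: 580nm, 560nm, 660nm, 510nm, 400nm; column 3 is 660nm.
Long rows with sample_id=S017, wavelength=660nm: 83.89 + 20.01 + 88.82 = 192.72.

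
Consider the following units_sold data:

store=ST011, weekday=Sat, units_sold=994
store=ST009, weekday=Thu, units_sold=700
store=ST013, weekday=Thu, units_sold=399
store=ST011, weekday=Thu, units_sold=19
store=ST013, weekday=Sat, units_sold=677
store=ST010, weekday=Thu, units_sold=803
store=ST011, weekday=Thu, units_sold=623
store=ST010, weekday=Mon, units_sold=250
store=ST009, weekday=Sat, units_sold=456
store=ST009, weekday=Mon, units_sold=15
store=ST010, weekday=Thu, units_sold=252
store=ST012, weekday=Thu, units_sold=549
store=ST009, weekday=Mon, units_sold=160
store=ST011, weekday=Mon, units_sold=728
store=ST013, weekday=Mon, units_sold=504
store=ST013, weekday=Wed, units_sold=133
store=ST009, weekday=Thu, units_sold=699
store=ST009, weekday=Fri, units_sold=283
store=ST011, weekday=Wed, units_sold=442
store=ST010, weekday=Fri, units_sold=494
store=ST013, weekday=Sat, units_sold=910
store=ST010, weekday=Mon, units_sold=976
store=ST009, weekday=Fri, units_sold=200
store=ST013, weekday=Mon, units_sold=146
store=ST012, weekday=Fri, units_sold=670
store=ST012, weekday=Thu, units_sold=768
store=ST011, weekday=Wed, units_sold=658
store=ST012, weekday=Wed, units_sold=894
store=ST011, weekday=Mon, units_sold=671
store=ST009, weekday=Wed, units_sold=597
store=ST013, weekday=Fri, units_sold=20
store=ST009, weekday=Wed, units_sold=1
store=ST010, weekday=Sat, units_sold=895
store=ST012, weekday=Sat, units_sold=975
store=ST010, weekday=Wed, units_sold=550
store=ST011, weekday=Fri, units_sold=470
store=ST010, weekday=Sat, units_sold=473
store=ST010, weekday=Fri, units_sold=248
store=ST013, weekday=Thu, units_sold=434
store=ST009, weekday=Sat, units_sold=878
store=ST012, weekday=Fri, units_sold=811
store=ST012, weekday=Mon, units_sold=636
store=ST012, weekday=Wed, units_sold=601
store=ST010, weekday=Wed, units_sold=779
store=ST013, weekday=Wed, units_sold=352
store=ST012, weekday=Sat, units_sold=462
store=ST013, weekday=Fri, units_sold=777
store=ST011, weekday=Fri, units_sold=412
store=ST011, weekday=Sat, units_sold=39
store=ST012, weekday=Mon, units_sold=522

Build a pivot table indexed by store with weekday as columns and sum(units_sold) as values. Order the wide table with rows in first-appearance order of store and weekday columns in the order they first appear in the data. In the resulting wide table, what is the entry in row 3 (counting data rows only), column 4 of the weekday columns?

With rows in first-appearance order of store, row 3 is store=ST013. weekday columns in first-appearance order: Sat, Thu, Mon, Wed, Fri; column 4 is Wed.
Long rows with store=ST013, weekday=Wed: 133 + 352 = 485.

485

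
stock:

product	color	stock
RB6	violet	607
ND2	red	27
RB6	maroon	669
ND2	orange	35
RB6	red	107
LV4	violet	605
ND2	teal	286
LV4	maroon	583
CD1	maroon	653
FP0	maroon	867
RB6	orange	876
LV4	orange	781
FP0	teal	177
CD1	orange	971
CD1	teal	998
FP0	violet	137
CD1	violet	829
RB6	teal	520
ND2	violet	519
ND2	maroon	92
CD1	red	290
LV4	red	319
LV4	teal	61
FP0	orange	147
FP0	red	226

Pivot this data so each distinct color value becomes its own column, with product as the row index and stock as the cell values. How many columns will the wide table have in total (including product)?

1 column for product plus 5 distinct color values → 6 columns.

6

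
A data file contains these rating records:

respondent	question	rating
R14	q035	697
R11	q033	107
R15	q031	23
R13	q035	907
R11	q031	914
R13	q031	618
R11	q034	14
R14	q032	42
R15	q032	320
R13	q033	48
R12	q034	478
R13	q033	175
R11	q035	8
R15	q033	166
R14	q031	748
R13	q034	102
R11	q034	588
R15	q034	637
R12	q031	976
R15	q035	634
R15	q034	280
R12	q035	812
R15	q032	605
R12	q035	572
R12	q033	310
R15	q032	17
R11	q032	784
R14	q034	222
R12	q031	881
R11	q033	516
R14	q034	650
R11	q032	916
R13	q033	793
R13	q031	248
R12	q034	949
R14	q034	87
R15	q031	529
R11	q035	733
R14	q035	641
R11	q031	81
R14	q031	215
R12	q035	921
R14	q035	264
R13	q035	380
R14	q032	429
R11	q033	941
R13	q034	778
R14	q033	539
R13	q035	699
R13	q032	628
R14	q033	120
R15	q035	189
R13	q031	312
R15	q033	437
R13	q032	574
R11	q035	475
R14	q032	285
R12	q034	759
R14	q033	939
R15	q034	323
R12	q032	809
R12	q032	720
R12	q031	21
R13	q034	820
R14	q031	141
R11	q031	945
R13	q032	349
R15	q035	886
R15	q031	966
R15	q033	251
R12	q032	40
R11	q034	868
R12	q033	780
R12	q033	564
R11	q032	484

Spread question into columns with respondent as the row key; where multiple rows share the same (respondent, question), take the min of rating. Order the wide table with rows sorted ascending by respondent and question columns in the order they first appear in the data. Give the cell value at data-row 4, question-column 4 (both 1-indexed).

87

With rows sorted ascending by respondent, row 4 is respondent=R14. question columns in first-appearance order: q035, q033, q031, q034, q032; column 4 is q034.
Long rows with respondent=R14, question=q034: min(222, 650, 87) = 87.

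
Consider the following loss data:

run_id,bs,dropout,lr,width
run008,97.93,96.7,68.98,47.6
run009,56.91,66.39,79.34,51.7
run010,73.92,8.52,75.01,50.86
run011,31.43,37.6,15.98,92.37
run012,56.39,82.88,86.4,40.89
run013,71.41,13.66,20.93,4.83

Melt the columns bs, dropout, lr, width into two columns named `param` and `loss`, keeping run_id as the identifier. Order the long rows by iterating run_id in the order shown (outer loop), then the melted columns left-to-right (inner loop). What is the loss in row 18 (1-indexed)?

24 rows total (6 × 4). Row 18: index ⌊(18-1)/4⌋ = 4 into run_id → run012; (18-1) mod 4 = 1 into the melted columns → dropout.
So row 18 is (run012, dropout, 82.88); loss = 82.88.

82.88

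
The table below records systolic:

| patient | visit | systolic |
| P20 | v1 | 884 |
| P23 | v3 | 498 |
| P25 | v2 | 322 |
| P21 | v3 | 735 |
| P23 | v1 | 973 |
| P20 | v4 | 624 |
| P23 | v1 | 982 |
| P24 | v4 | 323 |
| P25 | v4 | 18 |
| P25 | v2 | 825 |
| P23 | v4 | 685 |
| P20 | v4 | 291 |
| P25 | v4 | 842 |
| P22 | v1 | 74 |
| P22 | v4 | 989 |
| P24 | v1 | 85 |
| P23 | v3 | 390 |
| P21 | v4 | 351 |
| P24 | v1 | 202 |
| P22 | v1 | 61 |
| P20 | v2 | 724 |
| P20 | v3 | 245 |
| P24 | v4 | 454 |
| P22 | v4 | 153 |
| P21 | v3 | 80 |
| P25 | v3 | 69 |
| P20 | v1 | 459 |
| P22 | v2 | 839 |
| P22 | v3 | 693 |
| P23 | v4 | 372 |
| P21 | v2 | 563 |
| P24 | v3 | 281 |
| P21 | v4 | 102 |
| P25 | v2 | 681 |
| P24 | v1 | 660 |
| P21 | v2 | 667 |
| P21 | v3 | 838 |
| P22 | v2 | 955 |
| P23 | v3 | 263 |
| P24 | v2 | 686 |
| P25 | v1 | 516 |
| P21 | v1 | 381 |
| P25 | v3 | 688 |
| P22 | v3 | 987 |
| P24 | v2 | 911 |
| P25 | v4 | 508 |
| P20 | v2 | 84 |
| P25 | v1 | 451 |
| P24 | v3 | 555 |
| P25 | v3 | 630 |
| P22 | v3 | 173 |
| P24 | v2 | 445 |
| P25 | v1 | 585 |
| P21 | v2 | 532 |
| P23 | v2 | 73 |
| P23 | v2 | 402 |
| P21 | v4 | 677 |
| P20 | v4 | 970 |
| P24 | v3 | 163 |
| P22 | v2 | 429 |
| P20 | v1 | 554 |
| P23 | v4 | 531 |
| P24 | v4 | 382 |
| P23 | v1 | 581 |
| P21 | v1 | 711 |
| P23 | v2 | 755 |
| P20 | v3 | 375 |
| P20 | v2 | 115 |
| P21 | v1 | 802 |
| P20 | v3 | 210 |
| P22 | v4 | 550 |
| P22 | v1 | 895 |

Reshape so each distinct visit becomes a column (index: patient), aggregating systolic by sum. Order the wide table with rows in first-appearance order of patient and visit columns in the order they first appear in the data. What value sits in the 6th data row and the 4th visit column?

1692

With rows in first-appearance order of patient, row 6 is patient=P22. visit columns in first-appearance order: v1, v3, v2, v4; column 4 is v4.
Long rows with patient=P22, visit=v4: 989 + 153 + 550 = 1692.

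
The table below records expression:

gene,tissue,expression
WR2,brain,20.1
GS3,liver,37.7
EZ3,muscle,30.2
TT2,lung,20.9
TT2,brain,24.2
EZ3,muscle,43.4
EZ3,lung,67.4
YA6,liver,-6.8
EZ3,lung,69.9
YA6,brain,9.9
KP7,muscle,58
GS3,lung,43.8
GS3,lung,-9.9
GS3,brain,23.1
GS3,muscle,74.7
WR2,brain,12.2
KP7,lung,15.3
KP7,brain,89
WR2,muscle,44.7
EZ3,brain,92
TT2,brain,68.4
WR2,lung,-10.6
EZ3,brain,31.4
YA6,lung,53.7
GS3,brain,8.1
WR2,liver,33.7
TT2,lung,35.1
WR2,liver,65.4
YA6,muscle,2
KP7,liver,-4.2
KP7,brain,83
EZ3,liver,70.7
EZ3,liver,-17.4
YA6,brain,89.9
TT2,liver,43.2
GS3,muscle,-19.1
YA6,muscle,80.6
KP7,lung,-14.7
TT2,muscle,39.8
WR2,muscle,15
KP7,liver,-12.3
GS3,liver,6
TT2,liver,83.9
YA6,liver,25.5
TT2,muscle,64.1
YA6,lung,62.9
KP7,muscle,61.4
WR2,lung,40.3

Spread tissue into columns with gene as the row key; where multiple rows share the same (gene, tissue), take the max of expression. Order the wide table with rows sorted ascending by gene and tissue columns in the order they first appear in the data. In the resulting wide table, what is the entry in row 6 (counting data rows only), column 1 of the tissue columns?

89.9

With rows sorted ascending by gene, row 6 is gene=YA6. tissue columns in first-appearance order: brain, liver, muscle, lung; column 1 is brain.
Long rows with gene=YA6, tissue=brain: max(9.9, 89.9) = 89.9.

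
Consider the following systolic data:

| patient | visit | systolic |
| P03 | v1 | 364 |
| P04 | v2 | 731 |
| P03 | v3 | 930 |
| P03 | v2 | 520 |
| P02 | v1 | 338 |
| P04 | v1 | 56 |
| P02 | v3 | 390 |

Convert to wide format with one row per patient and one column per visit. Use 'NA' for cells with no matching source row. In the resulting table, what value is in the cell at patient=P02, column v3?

The long row with patient=P02, visit=v3 has systolic=390.

390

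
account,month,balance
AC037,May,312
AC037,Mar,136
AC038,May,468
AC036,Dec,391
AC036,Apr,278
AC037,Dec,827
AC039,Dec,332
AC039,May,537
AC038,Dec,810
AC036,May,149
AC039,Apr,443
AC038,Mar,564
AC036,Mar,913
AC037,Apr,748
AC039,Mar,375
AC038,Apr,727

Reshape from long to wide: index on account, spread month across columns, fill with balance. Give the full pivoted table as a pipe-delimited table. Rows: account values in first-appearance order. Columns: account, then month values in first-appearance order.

| account | May | Mar | Dec | Apr |
| AC037 | 312 | 136 | 827 | 748 |
| AC038 | 468 | 564 | 810 | 727 |
| AC036 | 149 | 913 | 391 | 278 |
| AC039 | 537 | 375 | 332 | 443 |

Columns: account plus the 4 distinct month values (May, Mar, Dec, Apr).
For example, row AC037 column May takes balance=312 from the long row (AC037, May).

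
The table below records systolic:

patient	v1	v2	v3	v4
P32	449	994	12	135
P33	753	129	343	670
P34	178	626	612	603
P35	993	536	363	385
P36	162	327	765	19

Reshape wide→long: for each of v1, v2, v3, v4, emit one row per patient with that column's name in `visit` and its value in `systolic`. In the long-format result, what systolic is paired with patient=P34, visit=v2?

626

Unpivoting turns each (patient, wide-column) pair into one long row.
The wide cell at row P34, column v2 holds 626, so the long row (P34, v2) has systolic=626.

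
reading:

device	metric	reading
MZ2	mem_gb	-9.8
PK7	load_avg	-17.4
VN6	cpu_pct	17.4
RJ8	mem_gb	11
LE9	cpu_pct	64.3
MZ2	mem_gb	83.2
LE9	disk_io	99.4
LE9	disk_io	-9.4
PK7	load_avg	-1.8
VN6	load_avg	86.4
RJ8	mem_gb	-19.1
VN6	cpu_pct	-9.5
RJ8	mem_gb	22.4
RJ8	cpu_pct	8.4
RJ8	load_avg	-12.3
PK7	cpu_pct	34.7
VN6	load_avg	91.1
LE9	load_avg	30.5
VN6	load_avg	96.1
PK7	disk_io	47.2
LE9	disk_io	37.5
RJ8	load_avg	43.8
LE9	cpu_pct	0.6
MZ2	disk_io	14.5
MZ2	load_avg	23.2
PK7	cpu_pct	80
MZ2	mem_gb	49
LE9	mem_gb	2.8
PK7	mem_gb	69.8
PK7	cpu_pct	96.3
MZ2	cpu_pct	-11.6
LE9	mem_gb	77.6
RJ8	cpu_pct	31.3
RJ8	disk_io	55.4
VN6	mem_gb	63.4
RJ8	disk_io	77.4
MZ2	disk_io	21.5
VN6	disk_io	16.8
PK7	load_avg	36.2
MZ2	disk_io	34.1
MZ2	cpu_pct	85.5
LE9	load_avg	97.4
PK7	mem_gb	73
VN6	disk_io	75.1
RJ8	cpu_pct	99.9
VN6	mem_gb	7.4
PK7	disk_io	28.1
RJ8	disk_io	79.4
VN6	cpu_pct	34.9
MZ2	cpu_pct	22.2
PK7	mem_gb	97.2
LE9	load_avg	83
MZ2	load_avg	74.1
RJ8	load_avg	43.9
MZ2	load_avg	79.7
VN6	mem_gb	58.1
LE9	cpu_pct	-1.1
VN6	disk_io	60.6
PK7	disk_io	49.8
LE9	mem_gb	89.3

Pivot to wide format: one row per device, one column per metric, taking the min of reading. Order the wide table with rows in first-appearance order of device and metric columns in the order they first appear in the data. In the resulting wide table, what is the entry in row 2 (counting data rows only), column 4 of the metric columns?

With rows in first-appearance order of device, row 2 is device=PK7. metric columns in first-appearance order: mem_gb, load_avg, cpu_pct, disk_io; column 4 is disk_io.
Long rows with device=PK7, metric=disk_io: min(47.2, 28.1, 49.8) = 28.1.

28.1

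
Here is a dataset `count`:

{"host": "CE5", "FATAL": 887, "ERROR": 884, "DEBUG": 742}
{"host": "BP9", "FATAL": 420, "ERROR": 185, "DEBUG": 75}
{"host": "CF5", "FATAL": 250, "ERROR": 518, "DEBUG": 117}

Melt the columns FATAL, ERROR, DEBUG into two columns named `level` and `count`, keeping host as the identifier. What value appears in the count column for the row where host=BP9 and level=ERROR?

Unpivoting turns each (host, wide-column) pair into one long row.
The wide cell at row BP9, column ERROR holds 185, so the long row (BP9, ERROR) has count=185.

185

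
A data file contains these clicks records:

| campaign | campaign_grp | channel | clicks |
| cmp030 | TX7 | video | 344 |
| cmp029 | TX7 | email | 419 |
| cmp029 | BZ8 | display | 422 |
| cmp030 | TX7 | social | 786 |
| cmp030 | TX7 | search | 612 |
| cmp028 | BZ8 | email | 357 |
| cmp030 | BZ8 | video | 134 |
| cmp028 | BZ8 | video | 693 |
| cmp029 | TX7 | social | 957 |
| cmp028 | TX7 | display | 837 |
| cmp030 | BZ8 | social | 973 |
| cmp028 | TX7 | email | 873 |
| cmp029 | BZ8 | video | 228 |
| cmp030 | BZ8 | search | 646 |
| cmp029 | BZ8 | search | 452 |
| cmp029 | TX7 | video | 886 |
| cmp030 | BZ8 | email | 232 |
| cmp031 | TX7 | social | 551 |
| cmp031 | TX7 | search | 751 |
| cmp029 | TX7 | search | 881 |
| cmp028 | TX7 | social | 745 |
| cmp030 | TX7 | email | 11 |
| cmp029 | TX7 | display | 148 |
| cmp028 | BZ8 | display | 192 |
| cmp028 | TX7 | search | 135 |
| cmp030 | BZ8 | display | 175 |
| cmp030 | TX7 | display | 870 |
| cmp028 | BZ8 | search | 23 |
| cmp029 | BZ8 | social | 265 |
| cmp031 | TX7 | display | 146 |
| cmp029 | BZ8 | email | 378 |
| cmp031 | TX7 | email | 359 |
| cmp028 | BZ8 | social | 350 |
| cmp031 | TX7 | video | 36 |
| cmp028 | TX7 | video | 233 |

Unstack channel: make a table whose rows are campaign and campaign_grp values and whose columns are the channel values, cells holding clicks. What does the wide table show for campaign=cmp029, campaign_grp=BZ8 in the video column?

228

Wide layout: rows indexed by campaign and campaign_grp, columns are the 5 distinct channel values (video, email, display, social, search).
Cell (campaign=cmp029, campaign_grp=BZ8, channel=video) draws from the long row where campaign=cmp029, campaign_grp=BZ8 and channel=video, which has clicks=228.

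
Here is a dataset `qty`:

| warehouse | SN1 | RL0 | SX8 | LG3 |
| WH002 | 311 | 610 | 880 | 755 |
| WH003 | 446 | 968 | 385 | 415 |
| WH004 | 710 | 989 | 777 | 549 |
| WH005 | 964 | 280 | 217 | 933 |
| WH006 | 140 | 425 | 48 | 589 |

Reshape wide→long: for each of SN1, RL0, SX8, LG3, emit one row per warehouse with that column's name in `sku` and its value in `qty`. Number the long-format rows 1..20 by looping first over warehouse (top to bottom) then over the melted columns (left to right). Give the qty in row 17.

140

20 rows total (5 × 4). Row 17: index ⌊(17-1)/4⌋ = 4 into warehouse → WH006; (17-1) mod 4 = 0 into the melted columns → SN1.
So row 17 is (WH006, SN1, 140); qty = 140.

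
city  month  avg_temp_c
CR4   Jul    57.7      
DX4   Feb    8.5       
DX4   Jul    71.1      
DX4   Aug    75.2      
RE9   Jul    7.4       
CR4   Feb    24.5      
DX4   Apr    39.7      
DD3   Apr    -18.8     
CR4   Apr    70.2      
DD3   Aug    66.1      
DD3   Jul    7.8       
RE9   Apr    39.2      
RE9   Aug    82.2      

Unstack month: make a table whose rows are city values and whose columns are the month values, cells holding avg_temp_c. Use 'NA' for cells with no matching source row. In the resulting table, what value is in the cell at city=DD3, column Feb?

No long-format row has city=DD3 and month=Feb, so the cell is NA.

NA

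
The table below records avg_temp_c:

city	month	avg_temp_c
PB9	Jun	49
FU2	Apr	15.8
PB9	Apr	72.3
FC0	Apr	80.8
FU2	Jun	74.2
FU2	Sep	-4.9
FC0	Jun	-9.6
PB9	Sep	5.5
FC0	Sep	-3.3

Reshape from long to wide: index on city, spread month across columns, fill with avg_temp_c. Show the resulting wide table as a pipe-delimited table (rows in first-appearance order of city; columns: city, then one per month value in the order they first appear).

Columns: city plus the 3 distinct month values (Jun, Apr, Sep).
For example, row PB9 column Jun takes avg_temp_c=49 from the long row (PB9, Jun).

| city | Jun | Apr | Sep |
| PB9 | 49 | 72.3 | 5.5 |
| FU2 | 74.2 | 15.8 | -4.9 |
| FC0 | -9.6 | 80.8 | -3.3 |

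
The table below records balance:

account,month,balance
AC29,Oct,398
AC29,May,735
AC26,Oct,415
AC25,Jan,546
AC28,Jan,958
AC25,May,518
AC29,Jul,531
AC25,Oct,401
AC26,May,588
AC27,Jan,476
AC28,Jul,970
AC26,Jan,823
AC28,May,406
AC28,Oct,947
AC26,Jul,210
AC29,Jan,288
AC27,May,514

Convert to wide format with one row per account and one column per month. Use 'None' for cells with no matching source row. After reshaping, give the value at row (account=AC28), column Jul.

970

The long row with account=AC28, month=Jul has balance=970.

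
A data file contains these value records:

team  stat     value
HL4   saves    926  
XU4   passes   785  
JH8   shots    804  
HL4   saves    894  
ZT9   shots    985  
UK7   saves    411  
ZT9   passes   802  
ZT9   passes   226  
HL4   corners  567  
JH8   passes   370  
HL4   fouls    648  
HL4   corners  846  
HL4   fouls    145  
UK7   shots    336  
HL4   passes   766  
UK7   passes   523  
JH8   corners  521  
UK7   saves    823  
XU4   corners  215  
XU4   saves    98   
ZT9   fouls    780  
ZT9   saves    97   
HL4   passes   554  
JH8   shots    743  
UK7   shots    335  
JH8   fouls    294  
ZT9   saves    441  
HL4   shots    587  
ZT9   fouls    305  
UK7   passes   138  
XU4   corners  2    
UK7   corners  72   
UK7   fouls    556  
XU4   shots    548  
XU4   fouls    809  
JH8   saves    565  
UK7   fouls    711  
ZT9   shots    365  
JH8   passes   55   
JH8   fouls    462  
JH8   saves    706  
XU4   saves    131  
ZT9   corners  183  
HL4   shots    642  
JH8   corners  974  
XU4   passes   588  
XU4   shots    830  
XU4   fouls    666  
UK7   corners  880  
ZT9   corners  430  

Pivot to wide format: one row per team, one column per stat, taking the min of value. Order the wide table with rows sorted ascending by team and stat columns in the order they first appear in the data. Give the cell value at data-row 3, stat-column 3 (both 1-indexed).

335

With rows sorted ascending by team, row 3 is team=UK7. stat columns in first-appearance order: saves, passes, shots, corners, fouls; column 3 is shots.
Long rows with team=UK7, stat=shots: min(336, 335) = 335.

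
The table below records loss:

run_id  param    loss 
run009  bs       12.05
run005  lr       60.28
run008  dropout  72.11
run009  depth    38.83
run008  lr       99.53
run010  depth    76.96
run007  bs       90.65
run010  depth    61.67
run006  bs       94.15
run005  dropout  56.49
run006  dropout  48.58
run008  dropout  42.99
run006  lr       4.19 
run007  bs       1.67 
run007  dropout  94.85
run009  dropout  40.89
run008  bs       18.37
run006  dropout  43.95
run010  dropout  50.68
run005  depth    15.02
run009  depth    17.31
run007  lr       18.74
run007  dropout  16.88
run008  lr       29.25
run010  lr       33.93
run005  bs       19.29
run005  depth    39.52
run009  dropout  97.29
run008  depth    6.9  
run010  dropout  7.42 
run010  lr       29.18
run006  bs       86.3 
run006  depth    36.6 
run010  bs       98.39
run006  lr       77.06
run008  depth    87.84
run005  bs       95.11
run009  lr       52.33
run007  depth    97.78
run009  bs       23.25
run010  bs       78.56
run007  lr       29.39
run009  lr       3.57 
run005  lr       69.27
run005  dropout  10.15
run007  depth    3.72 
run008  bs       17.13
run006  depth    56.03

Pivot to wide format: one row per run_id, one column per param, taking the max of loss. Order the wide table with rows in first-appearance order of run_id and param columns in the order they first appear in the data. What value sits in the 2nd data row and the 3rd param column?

56.49

With rows in first-appearance order of run_id, row 2 is run_id=run005. param columns in first-appearance order: bs, lr, dropout, depth; column 3 is dropout.
Long rows with run_id=run005, param=dropout: max(56.49, 10.15) = 56.49.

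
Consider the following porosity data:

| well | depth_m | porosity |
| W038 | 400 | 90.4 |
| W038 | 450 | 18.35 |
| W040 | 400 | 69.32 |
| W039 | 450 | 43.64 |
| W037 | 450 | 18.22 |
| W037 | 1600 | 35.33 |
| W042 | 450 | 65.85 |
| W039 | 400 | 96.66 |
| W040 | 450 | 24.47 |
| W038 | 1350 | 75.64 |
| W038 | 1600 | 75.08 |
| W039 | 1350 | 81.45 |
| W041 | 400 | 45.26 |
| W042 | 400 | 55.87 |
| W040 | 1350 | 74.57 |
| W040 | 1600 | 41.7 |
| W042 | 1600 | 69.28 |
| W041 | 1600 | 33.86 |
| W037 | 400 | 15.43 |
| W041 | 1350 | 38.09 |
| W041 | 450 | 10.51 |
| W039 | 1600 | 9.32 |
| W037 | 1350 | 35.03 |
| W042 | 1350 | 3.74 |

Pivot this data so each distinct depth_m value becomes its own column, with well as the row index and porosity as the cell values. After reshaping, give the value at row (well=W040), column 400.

Wide layout: rows indexed by well, columns are the 4 distinct depth_m values (400, 450, 1600, 1350).
Cell (well=W040, depth_m=400) draws from the long row where well=W040 and depth_m=400, which has porosity=69.32.

69.32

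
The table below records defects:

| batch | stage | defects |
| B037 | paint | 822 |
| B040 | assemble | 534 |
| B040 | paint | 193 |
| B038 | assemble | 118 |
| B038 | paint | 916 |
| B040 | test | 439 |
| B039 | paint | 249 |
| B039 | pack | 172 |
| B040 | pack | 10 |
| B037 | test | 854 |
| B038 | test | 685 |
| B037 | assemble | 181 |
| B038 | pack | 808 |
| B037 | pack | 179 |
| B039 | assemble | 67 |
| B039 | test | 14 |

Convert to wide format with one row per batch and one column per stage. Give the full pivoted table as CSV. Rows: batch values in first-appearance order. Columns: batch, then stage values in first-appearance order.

batch,paint,assemble,test,pack
B037,822,181,854,179
B040,193,534,439,10
B038,916,118,685,808
B039,249,67,14,172

Columns: batch plus the 4 distinct stage values (paint, assemble, test, pack).
For example, row B037 column paint takes defects=822 from the long row (B037, paint).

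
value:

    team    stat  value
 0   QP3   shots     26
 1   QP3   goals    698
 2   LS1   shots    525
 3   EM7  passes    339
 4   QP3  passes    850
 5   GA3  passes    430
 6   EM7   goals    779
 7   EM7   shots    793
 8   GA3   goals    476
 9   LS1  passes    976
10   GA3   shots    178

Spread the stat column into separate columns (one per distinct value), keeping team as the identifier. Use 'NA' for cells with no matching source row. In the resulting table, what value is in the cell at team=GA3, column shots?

178

The long row with team=GA3, stat=shots has value=178.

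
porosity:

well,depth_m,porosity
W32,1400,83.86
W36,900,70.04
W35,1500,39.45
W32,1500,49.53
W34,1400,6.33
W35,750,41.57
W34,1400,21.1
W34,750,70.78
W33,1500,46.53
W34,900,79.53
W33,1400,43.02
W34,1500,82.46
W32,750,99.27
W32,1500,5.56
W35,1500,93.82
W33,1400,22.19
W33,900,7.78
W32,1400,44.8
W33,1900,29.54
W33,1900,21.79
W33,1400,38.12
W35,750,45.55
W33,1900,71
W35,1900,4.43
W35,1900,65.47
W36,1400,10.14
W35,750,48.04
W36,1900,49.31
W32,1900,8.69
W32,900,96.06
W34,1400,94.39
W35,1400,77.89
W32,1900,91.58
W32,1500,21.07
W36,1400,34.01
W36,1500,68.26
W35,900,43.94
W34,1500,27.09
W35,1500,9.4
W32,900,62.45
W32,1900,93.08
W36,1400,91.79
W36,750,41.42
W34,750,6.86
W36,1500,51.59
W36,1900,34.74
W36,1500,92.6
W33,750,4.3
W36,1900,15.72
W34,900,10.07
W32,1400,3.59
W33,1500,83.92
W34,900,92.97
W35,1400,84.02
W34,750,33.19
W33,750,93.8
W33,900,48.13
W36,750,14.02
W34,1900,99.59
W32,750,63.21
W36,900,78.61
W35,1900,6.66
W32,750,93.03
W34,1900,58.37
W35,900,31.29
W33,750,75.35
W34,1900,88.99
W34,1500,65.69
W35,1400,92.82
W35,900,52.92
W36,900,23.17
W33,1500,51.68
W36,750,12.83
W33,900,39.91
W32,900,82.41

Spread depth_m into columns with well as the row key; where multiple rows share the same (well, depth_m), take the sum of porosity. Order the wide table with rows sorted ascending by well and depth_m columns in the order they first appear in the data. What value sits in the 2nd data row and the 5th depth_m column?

With rows sorted ascending by well, row 2 is well=W33. depth_m columns in first-appearance order: 1400, 900, 1500, 750, 1900; column 5 is 1900.
Long rows with well=W33, depth_m=1900: 29.54 + 21.79 + 71 = 122.33.

122.33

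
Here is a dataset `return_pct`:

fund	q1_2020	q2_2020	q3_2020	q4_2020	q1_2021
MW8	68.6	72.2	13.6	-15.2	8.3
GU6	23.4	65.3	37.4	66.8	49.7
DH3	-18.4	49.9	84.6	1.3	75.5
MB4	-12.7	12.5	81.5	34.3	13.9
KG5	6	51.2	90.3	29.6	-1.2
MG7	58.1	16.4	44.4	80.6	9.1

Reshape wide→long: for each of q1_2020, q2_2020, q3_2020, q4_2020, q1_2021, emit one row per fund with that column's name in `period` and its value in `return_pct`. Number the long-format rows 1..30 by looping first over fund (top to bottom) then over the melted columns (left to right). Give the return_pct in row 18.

81.5

30 rows total (6 × 5). Row 18: index ⌊(18-1)/5⌋ = 3 into fund → MB4; (18-1) mod 5 = 2 into the melted columns → q3_2020.
So row 18 is (MB4, q3_2020, 81.5); return_pct = 81.5.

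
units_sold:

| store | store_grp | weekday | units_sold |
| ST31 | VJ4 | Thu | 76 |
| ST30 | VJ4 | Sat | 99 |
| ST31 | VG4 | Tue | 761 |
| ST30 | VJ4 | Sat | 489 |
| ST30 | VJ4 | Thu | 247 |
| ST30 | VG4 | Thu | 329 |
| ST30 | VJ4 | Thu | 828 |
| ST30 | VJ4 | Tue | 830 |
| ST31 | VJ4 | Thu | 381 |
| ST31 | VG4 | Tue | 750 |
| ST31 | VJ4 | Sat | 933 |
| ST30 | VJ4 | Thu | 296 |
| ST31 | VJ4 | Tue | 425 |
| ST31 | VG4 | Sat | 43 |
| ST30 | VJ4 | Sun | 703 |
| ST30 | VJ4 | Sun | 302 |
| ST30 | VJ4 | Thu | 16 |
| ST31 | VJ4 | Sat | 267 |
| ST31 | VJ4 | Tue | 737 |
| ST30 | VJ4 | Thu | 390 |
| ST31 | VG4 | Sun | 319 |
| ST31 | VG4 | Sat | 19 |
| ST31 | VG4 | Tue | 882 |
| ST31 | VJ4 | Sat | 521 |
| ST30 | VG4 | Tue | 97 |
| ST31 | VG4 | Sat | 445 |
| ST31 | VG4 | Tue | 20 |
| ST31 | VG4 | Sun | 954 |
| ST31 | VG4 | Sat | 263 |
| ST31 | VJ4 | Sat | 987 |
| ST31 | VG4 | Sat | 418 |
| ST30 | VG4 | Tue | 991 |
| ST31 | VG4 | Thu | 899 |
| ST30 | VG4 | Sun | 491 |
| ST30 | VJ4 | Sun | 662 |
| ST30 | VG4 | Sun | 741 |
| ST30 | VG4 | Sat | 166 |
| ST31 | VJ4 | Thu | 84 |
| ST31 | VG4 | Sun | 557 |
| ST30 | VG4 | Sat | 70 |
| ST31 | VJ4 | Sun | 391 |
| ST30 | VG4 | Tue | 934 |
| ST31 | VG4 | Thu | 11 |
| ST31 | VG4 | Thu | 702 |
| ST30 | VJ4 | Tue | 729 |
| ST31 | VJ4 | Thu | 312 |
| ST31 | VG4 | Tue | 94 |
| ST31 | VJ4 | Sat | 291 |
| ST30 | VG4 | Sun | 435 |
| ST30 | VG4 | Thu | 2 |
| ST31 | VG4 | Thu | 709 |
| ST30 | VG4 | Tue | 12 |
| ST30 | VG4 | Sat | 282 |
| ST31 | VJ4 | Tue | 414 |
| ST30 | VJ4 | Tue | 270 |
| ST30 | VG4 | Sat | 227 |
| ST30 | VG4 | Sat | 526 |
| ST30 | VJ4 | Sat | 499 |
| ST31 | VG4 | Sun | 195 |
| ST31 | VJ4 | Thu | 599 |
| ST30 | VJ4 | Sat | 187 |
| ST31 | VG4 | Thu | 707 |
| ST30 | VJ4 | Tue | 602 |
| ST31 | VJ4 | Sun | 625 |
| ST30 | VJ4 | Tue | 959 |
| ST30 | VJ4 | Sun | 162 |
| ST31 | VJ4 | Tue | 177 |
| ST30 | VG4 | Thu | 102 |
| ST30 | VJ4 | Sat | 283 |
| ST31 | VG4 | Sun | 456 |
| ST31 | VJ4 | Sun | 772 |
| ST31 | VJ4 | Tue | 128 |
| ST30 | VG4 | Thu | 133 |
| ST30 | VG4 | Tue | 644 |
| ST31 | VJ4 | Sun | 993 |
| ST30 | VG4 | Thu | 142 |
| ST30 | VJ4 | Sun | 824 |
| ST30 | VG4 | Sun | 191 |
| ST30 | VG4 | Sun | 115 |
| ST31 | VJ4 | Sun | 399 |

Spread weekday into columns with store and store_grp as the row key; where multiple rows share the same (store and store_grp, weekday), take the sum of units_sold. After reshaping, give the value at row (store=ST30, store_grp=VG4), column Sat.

1271

Rows with store=ST30, store_grp=VG4 and weekday=Sat: units_sold values are 166, 70, 282, 227, 526.
166 + 70 + 282 + 227 + 526 = 1271.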